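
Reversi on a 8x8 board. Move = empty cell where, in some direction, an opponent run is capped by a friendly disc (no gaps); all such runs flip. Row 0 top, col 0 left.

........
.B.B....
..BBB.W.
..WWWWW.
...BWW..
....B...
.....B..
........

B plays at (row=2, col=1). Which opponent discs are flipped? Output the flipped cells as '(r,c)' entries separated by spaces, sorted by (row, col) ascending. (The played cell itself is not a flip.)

Dir NW: first cell '.' (not opp) -> no flip
Dir N: first cell 'B' (not opp) -> no flip
Dir NE: first cell '.' (not opp) -> no flip
Dir W: first cell '.' (not opp) -> no flip
Dir E: first cell 'B' (not opp) -> no flip
Dir SW: first cell '.' (not opp) -> no flip
Dir S: first cell '.' (not opp) -> no flip
Dir SE: opp run (3,2) capped by B -> flip

Answer: (3,2)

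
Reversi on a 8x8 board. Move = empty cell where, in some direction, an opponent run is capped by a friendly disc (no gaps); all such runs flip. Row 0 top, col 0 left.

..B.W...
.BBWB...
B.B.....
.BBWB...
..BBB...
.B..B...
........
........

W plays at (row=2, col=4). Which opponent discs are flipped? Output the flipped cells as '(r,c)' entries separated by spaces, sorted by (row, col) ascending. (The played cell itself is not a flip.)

Answer: (1,4)

Derivation:
Dir NW: first cell 'W' (not opp) -> no flip
Dir N: opp run (1,4) capped by W -> flip
Dir NE: first cell '.' (not opp) -> no flip
Dir W: first cell '.' (not opp) -> no flip
Dir E: first cell '.' (not opp) -> no flip
Dir SW: first cell 'W' (not opp) -> no flip
Dir S: opp run (3,4) (4,4) (5,4), next='.' -> no flip
Dir SE: first cell '.' (not opp) -> no flip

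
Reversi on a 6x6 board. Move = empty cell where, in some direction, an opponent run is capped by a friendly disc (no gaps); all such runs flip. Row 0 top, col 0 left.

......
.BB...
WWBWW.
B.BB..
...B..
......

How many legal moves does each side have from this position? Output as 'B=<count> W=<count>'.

-- B to move --
(1,0): flips 2 -> legal
(1,3): flips 1 -> legal
(1,4): flips 1 -> legal
(1,5): flips 1 -> legal
(2,5): flips 2 -> legal
(3,1): flips 1 -> legal
(3,4): flips 1 -> legal
(3,5): no bracket -> illegal
B mobility = 7
-- W to move --
(0,0): no bracket -> illegal
(0,1): flips 2 -> legal
(0,2): flips 1 -> legal
(0,3): flips 1 -> legal
(1,0): no bracket -> illegal
(1,3): no bracket -> illegal
(3,1): no bracket -> illegal
(3,4): no bracket -> illegal
(4,0): flips 1 -> legal
(4,1): flips 1 -> legal
(4,2): flips 1 -> legal
(4,4): no bracket -> illegal
(5,2): no bracket -> illegal
(5,3): flips 2 -> legal
(5,4): flips 2 -> legal
W mobility = 8

Answer: B=7 W=8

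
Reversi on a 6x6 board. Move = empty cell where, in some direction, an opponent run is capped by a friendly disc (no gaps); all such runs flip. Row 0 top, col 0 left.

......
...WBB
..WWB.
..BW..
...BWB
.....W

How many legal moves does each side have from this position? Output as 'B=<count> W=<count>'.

-- B to move --
(0,2): flips 1 -> legal
(0,3): flips 3 -> legal
(0,4): no bracket -> illegal
(1,1): no bracket -> illegal
(1,2): flips 2 -> legal
(2,1): flips 2 -> legal
(3,1): no bracket -> illegal
(3,4): flips 1 -> legal
(3,5): no bracket -> illegal
(4,2): flips 1 -> legal
(5,3): no bracket -> illegal
(5,4): no bracket -> illegal
B mobility = 6
-- W to move --
(0,3): no bracket -> illegal
(0,4): no bracket -> illegal
(0,5): flips 1 -> legal
(2,1): no bracket -> illegal
(2,5): flips 1 -> legal
(3,1): flips 1 -> legal
(3,4): no bracket -> illegal
(3,5): flips 2 -> legal
(4,1): flips 1 -> legal
(4,2): flips 2 -> legal
(5,2): no bracket -> illegal
(5,3): flips 1 -> legal
(5,4): no bracket -> illegal
W mobility = 7

Answer: B=6 W=7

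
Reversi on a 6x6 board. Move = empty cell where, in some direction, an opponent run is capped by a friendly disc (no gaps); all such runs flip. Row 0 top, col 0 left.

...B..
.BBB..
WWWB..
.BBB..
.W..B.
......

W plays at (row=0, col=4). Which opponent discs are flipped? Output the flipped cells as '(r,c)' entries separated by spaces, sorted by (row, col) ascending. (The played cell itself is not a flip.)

Answer: (1,3)

Derivation:
Dir NW: edge -> no flip
Dir N: edge -> no flip
Dir NE: edge -> no flip
Dir W: opp run (0,3), next='.' -> no flip
Dir E: first cell '.' (not opp) -> no flip
Dir SW: opp run (1,3) capped by W -> flip
Dir S: first cell '.' (not opp) -> no flip
Dir SE: first cell '.' (not opp) -> no flip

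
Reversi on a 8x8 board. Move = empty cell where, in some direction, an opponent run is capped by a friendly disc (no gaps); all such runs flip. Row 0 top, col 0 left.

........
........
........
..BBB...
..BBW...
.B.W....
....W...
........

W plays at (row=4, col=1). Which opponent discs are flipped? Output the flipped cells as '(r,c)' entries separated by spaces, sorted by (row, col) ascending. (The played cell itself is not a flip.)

Dir NW: first cell '.' (not opp) -> no flip
Dir N: first cell '.' (not opp) -> no flip
Dir NE: opp run (3,2), next='.' -> no flip
Dir W: first cell '.' (not opp) -> no flip
Dir E: opp run (4,2) (4,3) capped by W -> flip
Dir SW: first cell '.' (not opp) -> no flip
Dir S: opp run (5,1), next='.' -> no flip
Dir SE: first cell '.' (not opp) -> no flip

Answer: (4,2) (4,3)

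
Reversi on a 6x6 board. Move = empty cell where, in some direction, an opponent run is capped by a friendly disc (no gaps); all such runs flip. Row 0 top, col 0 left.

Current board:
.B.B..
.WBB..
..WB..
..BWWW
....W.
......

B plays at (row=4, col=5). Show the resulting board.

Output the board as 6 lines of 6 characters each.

Place B at (4,5); scan 8 dirs for brackets.
Dir NW: opp run (3,4) capped by B -> flip
Dir N: opp run (3,5), next='.' -> no flip
Dir NE: edge -> no flip
Dir W: opp run (4,4), next='.' -> no flip
Dir E: edge -> no flip
Dir SW: first cell '.' (not opp) -> no flip
Dir S: first cell '.' (not opp) -> no flip
Dir SE: edge -> no flip
All flips: (3,4)

Answer: .B.B..
.WBB..
..WB..
..BWBW
....WB
......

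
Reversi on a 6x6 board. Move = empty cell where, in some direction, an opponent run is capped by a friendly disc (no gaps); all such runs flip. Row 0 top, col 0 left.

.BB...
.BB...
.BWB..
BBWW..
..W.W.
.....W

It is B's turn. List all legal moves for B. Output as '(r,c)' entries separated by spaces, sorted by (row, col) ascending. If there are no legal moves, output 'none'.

(1,3): flips 1 -> legal
(2,4): no bracket -> illegal
(3,4): flips 2 -> legal
(3,5): no bracket -> illegal
(4,1): flips 1 -> legal
(4,3): flips 2 -> legal
(4,5): no bracket -> illegal
(5,1): no bracket -> illegal
(5,2): flips 3 -> legal
(5,3): flips 1 -> legal
(5,4): no bracket -> illegal

Answer: (1,3) (3,4) (4,1) (4,3) (5,2) (5,3)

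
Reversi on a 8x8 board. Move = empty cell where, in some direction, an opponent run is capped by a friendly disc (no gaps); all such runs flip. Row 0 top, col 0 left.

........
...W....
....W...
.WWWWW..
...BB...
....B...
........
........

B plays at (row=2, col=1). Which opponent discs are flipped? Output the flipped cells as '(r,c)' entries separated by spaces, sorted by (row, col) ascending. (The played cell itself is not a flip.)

Answer: (3,2)

Derivation:
Dir NW: first cell '.' (not opp) -> no flip
Dir N: first cell '.' (not opp) -> no flip
Dir NE: first cell '.' (not opp) -> no flip
Dir W: first cell '.' (not opp) -> no flip
Dir E: first cell '.' (not opp) -> no flip
Dir SW: first cell '.' (not opp) -> no flip
Dir S: opp run (3,1), next='.' -> no flip
Dir SE: opp run (3,2) capped by B -> flip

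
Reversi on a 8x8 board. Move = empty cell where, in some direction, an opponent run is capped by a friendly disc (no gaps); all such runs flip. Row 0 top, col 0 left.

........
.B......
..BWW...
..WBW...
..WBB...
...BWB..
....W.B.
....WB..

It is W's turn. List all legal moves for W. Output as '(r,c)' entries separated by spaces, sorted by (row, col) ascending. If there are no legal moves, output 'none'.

(0,0): no bracket -> illegal
(0,1): no bracket -> illegal
(0,2): no bracket -> illegal
(1,0): no bracket -> illegal
(1,2): flips 1 -> legal
(1,3): no bracket -> illegal
(2,0): no bracket -> illegal
(2,1): flips 1 -> legal
(3,1): no bracket -> illegal
(3,5): no bracket -> illegal
(4,5): flips 2 -> legal
(4,6): flips 1 -> legal
(5,2): flips 2 -> legal
(5,6): flips 1 -> legal
(5,7): no bracket -> illegal
(6,2): no bracket -> illegal
(6,3): flips 3 -> legal
(6,5): no bracket -> illegal
(6,7): no bracket -> illegal
(7,6): flips 1 -> legal
(7,7): no bracket -> illegal

Answer: (1,2) (2,1) (4,5) (4,6) (5,2) (5,6) (6,3) (7,6)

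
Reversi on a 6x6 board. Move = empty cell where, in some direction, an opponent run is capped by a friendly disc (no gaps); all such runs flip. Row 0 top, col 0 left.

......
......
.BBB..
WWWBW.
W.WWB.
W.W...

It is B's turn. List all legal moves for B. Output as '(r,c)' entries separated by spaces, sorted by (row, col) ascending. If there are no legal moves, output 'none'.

(2,0): no bracket -> illegal
(2,4): flips 1 -> legal
(2,5): no bracket -> illegal
(3,5): flips 1 -> legal
(4,1): flips 4 -> legal
(4,5): flips 1 -> legal
(5,1): flips 1 -> legal
(5,3): flips 1 -> legal
(5,4): flips 2 -> legal

Answer: (2,4) (3,5) (4,1) (4,5) (5,1) (5,3) (5,4)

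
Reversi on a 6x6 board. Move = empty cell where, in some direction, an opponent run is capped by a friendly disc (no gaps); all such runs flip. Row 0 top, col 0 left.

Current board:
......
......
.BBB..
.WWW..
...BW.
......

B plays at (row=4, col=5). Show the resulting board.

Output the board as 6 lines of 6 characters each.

Place B at (4,5); scan 8 dirs for brackets.
Dir NW: first cell '.' (not opp) -> no flip
Dir N: first cell '.' (not opp) -> no flip
Dir NE: edge -> no flip
Dir W: opp run (4,4) capped by B -> flip
Dir E: edge -> no flip
Dir SW: first cell '.' (not opp) -> no flip
Dir S: first cell '.' (not opp) -> no flip
Dir SE: edge -> no flip
All flips: (4,4)

Answer: ......
......
.BBB..
.WWW..
...BBB
......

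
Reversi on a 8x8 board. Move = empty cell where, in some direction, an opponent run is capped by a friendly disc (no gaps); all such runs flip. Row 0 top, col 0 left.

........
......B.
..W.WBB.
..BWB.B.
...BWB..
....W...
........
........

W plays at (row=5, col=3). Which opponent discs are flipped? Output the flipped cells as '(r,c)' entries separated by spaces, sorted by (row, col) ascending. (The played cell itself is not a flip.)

Dir NW: first cell '.' (not opp) -> no flip
Dir N: opp run (4,3) capped by W -> flip
Dir NE: first cell 'W' (not opp) -> no flip
Dir W: first cell '.' (not opp) -> no flip
Dir E: first cell 'W' (not opp) -> no flip
Dir SW: first cell '.' (not opp) -> no flip
Dir S: first cell '.' (not opp) -> no flip
Dir SE: first cell '.' (not opp) -> no flip

Answer: (4,3)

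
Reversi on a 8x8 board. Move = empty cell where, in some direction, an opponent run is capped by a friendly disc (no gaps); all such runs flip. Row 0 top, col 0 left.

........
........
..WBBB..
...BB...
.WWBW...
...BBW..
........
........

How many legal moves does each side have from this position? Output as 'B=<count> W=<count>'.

-- B to move --
(1,1): flips 1 -> legal
(1,2): no bracket -> illegal
(1,3): no bracket -> illegal
(2,1): flips 1 -> legal
(3,0): no bracket -> illegal
(3,1): flips 1 -> legal
(3,2): no bracket -> illegal
(3,5): flips 1 -> legal
(4,0): flips 2 -> legal
(4,5): flips 1 -> legal
(4,6): no bracket -> illegal
(5,0): no bracket -> illegal
(5,1): flips 1 -> legal
(5,2): no bracket -> illegal
(5,6): flips 1 -> legal
(6,4): no bracket -> illegal
(6,5): no bracket -> illegal
(6,6): flips 2 -> legal
B mobility = 9
-- W to move --
(1,2): no bracket -> illegal
(1,3): no bracket -> illegal
(1,4): flips 2 -> legal
(1,5): flips 2 -> legal
(1,6): no bracket -> illegal
(2,6): flips 3 -> legal
(3,2): no bracket -> illegal
(3,5): no bracket -> illegal
(3,6): no bracket -> illegal
(4,5): no bracket -> illegal
(5,2): flips 2 -> legal
(6,2): flips 1 -> legal
(6,3): no bracket -> illegal
(6,4): flips 2 -> legal
(6,5): no bracket -> illegal
W mobility = 6

Answer: B=9 W=6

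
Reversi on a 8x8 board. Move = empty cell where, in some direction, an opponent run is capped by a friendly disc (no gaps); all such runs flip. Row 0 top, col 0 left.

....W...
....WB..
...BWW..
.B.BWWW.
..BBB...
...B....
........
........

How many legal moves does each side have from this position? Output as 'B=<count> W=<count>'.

Answer: B=6 W=11

Derivation:
-- B to move --
(0,3): no bracket -> illegal
(0,5): flips 1 -> legal
(1,3): flips 1 -> legal
(1,6): flips 2 -> legal
(2,6): flips 3 -> legal
(2,7): no bracket -> illegal
(3,7): flips 3 -> legal
(4,5): flips 3 -> legal
(4,6): no bracket -> illegal
(4,7): no bracket -> illegal
B mobility = 6
-- W to move --
(0,5): flips 1 -> legal
(0,6): flips 1 -> legal
(1,2): flips 1 -> legal
(1,3): no bracket -> illegal
(1,6): flips 1 -> legal
(2,0): no bracket -> illegal
(2,1): no bracket -> illegal
(2,2): flips 1 -> legal
(2,6): flips 1 -> legal
(3,0): no bracket -> illegal
(3,2): flips 2 -> legal
(4,0): no bracket -> illegal
(4,1): no bracket -> illegal
(4,5): no bracket -> illegal
(5,1): flips 2 -> legal
(5,2): flips 1 -> legal
(5,4): flips 1 -> legal
(5,5): no bracket -> illegal
(6,2): flips 2 -> legal
(6,3): no bracket -> illegal
(6,4): no bracket -> illegal
W mobility = 11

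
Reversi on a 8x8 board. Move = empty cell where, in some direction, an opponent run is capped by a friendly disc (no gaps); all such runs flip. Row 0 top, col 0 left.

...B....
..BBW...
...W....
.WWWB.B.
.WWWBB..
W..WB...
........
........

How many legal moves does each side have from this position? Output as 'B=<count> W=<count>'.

Answer: B=9 W=8

Derivation:
-- B to move --
(0,4): no bracket -> illegal
(0,5): no bracket -> illegal
(1,5): flips 1 -> legal
(2,0): no bracket -> illegal
(2,1): flips 2 -> legal
(2,2): flips 1 -> legal
(2,4): no bracket -> illegal
(2,5): flips 1 -> legal
(3,0): flips 3 -> legal
(4,0): flips 3 -> legal
(5,1): no bracket -> illegal
(5,2): flips 2 -> legal
(6,0): no bracket -> illegal
(6,1): no bracket -> illegal
(6,2): flips 1 -> legal
(6,3): flips 4 -> legal
(6,4): no bracket -> illegal
B mobility = 9
-- W to move --
(0,1): flips 1 -> legal
(0,2): no bracket -> illegal
(0,4): no bracket -> illegal
(1,1): flips 2 -> legal
(2,1): no bracket -> illegal
(2,2): no bracket -> illegal
(2,4): no bracket -> illegal
(2,5): flips 1 -> legal
(2,6): no bracket -> illegal
(2,7): no bracket -> illegal
(3,5): flips 2 -> legal
(3,7): no bracket -> illegal
(4,6): flips 2 -> legal
(4,7): no bracket -> illegal
(5,5): flips 2 -> legal
(5,6): flips 2 -> legal
(6,3): no bracket -> illegal
(6,4): no bracket -> illegal
(6,5): flips 1 -> legal
W mobility = 8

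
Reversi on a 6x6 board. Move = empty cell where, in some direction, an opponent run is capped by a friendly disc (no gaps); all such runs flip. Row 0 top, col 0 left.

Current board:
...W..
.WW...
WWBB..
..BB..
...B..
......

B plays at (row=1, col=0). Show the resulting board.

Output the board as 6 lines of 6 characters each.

Place B at (1,0); scan 8 dirs for brackets.
Dir NW: edge -> no flip
Dir N: first cell '.' (not opp) -> no flip
Dir NE: first cell '.' (not opp) -> no flip
Dir W: edge -> no flip
Dir E: opp run (1,1) (1,2), next='.' -> no flip
Dir SW: edge -> no flip
Dir S: opp run (2,0), next='.' -> no flip
Dir SE: opp run (2,1) capped by B -> flip
All flips: (2,1)

Answer: ...W..
BWW...
WBBB..
..BB..
...B..
......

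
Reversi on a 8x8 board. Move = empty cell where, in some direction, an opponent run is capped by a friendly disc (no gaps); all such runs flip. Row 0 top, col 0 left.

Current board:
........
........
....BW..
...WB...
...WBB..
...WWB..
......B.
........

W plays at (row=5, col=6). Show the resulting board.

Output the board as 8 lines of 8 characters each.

Place W at (5,6); scan 8 dirs for brackets.
Dir NW: opp run (4,5) (3,4), next='.' -> no flip
Dir N: first cell '.' (not opp) -> no flip
Dir NE: first cell '.' (not opp) -> no flip
Dir W: opp run (5,5) capped by W -> flip
Dir E: first cell '.' (not opp) -> no flip
Dir SW: first cell '.' (not opp) -> no flip
Dir S: opp run (6,6), next='.' -> no flip
Dir SE: first cell '.' (not opp) -> no flip
All flips: (5,5)

Answer: ........
........
....BW..
...WB...
...WBB..
...WWWW.
......B.
........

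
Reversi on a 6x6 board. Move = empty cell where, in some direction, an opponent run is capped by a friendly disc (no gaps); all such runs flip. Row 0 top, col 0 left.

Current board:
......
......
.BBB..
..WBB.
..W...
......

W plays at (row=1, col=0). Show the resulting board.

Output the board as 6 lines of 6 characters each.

Answer: ......
W.....
.WBB..
..WBB.
..W...
......

Derivation:
Place W at (1,0); scan 8 dirs for brackets.
Dir NW: edge -> no flip
Dir N: first cell '.' (not opp) -> no flip
Dir NE: first cell '.' (not opp) -> no flip
Dir W: edge -> no flip
Dir E: first cell '.' (not opp) -> no flip
Dir SW: edge -> no flip
Dir S: first cell '.' (not opp) -> no flip
Dir SE: opp run (2,1) capped by W -> flip
All flips: (2,1)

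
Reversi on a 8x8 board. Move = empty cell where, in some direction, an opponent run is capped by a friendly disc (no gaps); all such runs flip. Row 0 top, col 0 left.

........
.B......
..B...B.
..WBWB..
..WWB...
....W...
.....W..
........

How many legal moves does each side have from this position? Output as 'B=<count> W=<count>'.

-- B to move --
(2,1): no bracket -> illegal
(2,3): no bracket -> illegal
(2,4): flips 1 -> legal
(2,5): no bracket -> illegal
(3,1): flips 1 -> legal
(4,1): flips 2 -> legal
(4,5): no bracket -> illegal
(5,1): flips 1 -> legal
(5,2): flips 2 -> legal
(5,3): flips 1 -> legal
(5,5): no bracket -> illegal
(5,6): no bracket -> illegal
(6,3): no bracket -> illegal
(6,4): flips 1 -> legal
(6,6): no bracket -> illegal
(7,4): no bracket -> illegal
(7,5): no bracket -> illegal
(7,6): no bracket -> illegal
B mobility = 7
-- W to move --
(0,0): no bracket -> illegal
(0,1): no bracket -> illegal
(0,2): no bracket -> illegal
(1,0): no bracket -> illegal
(1,2): flips 1 -> legal
(1,3): no bracket -> illegal
(1,5): no bracket -> illegal
(1,6): no bracket -> illegal
(1,7): no bracket -> illegal
(2,0): no bracket -> illegal
(2,1): no bracket -> illegal
(2,3): flips 1 -> legal
(2,4): flips 1 -> legal
(2,5): no bracket -> illegal
(2,7): no bracket -> illegal
(3,1): no bracket -> illegal
(3,6): flips 1 -> legal
(3,7): no bracket -> illegal
(4,5): flips 1 -> legal
(4,6): no bracket -> illegal
(5,3): no bracket -> illegal
(5,5): no bracket -> illegal
W mobility = 5

Answer: B=7 W=5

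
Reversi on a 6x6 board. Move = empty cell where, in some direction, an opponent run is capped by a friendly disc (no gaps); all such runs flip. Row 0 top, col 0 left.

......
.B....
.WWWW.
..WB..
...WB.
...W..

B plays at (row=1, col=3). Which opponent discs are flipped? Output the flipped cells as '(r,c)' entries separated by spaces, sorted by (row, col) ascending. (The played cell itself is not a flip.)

Answer: (2,3)

Derivation:
Dir NW: first cell '.' (not opp) -> no flip
Dir N: first cell '.' (not opp) -> no flip
Dir NE: first cell '.' (not opp) -> no flip
Dir W: first cell '.' (not opp) -> no flip
Dir E: first cell '.' (not opp) -> no flip
Dir SW: opp run (2,2), next='.' -> no flip
Dir S: opp run (2,3) capped by B -> flip
Dir SE: opp run (2,4), next='.' -> no flip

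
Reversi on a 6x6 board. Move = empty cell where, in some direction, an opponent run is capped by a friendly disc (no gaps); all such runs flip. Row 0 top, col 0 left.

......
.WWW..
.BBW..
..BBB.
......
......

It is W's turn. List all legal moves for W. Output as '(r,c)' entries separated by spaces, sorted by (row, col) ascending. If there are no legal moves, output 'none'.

(1,0): no bracket -> illegal
(2,0): flips 2 -> legal
(2,4): no bracket -> illegal
(2,5): no bracket -> illegal
(3,0): flips 1 -> legal
(3,1): flips 2 -> legal
(3,5): no bracket -> illegal
(4,1): flips 1 -> legal
(4,2): flips 2 -> legal
(4,3): flips 1 -> legal
(4,4): flips 2 -> legal
(4,5): flips 1 -> legal

Answer: (2,0) (3,0) (3,1) (4,1) (4,2) (4,3) (4,4) (4,5)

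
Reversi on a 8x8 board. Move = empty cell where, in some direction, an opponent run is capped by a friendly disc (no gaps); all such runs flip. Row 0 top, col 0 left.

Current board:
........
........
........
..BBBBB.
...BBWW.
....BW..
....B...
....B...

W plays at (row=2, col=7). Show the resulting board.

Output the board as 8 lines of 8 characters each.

Answer: ........
........
.......W
..BBBBW.
...BBWW.
....BW..
....B...
....B...

Derivation:
Place W at (2,7); scan 8 dirs for brackets.
Dir NW: first cell '.' (not opp) -> no flip
Dir N: first cell '.' (not opp) -> no flip
Dir NE: edge -> no flip
Dir W: first cell '.' (not opp) -> no flip
Dir E: edge -> no flip
Dir SW: opp run (3,6) capped by W -> flip
Dir S: first cell '.' (not opp) -> no flip
Dir SE: edge -> no flip
All flips: (3,6)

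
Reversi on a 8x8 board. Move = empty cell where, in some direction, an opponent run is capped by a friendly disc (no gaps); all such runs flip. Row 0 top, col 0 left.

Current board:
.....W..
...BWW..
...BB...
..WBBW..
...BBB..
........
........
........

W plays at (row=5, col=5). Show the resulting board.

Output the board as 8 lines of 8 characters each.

Place W at (5,5); scan 8 dirs for brackets.
Dir NW: opp run (4,4) (3,3), next='.' -> no flip
Dir N: opp run (4,5) capped by W -> flip
Dir NE: first cell '.' (not opp) -> no flip
Dir W: first cell '.' (not opp) -> no flip
Dir E: first cell '.' (not opp) -> no flip
Dir SW: first cell '.' (not opp) -> no flip
Dir S: first cell '.' (not opp) -> no flip
Dir SE: first cell '.' (not opp) -> no flip
All flips: (4,5)

Answer: .....W..
...BWW..
...BB...
..WBBW..
...BBW..
.....W..
........
........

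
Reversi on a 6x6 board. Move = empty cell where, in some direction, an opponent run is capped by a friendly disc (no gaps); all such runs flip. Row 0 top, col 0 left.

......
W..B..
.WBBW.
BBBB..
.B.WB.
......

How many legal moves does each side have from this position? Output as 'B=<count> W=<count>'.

-- B to move --
(0,0): no bracket -> illegal
(0,1): no bracket -> illegal
(1,1): flips 1 -> legal
(1,2): flips 1 -> legal
(1,4): no bracket -> illegal
(1,5): flips 1 -> legal
(2,0): flips 1 -> legal
(2,5): flips 1 -> legal
(3,4): no bracket -> illegal
(3,5): flips 1 -> legal
(4,2): flips 1 -> legal
(5,2): no bracket -> illegal
(5,3): flips 1 -> legal
(5,4): flips 1 -> legal
B mobility = 9
-- W to move --
(0,2): flips 1 -> legal
(0,3): flips 3 -> legal
(0,4): no bracket -> illegal
(1,1): no bracket -> illegal
(1,2): no bracket -> illegal
(1,4): no bracket -> illegal
(2,0): no bracket -> illegal
(3,4): no bracket -> illegal
(3,5): no bracket -> illegal
(4,0): no bracket -> illegal
(4,2): flips 1 -> legal
(4,5): flips 1 -> legal
(5,0): no bracket -> illegal
(5,1): flips 2 -> legal
(5,2): no bracket -> illegal
(5,3): no bracket -> illegal
(5,4): no bracket -> illegal
(5,5): no bracket -> illegal
W mobility = 5

Answer: B=9 W=5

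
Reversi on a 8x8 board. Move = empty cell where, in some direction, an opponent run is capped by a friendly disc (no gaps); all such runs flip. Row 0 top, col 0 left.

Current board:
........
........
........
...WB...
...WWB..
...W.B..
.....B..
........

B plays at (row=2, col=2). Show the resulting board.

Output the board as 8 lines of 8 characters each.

Answer: ........
........
..B.....
...BB...
...WBB..
...W.B..
.....B..
........

Derivation:
Place B at (2,2); scan 8 dirs for brackets.
Dir NW: first cell '.' (not opp) -> no flip
Dir N: first cell '.' (not opp) -> no flip
Dir NE: first cell '.' (not opp) -> no flip
Dir W: first cell '.' (not opp) -> no flip
Dir E: first cell '.' (not opp) -> no flip
Dir SW: first cell '.' (not opp) -> no flip
Dir S: first cell '.' (not opp) -> no flip
Dir SE: opp run (3,3) (4,4) capped by B -> flip
All flips: (3,3) (4,4)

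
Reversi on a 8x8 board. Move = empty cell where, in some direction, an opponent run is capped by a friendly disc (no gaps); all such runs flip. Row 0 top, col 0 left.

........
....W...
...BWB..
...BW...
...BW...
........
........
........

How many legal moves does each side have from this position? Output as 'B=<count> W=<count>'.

Answer: B=6 W=8

Derivation:
-- B to move --
(0,3): flips 1 -> legal
(0,4): no bracket -> illegal
(0,5): flips 1 -> legal
(1,3): no bracket -> illegal
(1,5): flips 1 -> legal
(3,5): flips 1 -> legal
(4,5): flips 2 -> legal
(5,3): no bracket -> illegal
(5,4): no bracket -> illegal
(5,5): flips 1 -> legal
B mobility = 6
-- W to move --
(1,2): flips 1 -> legal
(1,3): no bracket -> illegal
(1,5): no bracket -> illegal
(1,6): flips 1 -> legal
(2,2): flips 2 -> legal
(2,6): flips 1 -> legal
(3,2): flips 2 -> legal
(3,5): no bracket -> illegal
(3,6): flips 1 -> legal
(4,2): flips 2 -> legal
(5,2): flips 1 -> legal
(5,3): no bracket -> illegal
(5,4): no bracket -> illegal
W mobility = 8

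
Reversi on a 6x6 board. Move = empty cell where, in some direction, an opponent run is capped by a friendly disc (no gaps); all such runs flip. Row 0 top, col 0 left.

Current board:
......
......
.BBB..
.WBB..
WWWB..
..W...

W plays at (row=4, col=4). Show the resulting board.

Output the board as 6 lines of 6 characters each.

Place W at (4,4); scan 8 dirs for brackets.
Dir NW: opp run (3,3) (2,2), next='.' -> no flip
Dir N: first cell '.' (not opp) -> no flip
Dir NE: first cell '.' (not opp) -> no flip
Dir W: opp run (4,3) capped by W -> flip
Dir E: first cell '.' (not opp) -> no flip
Dir SW: first cell '.' (not opp) -> no flip
Dir S: first cell '.' (not opp) -> no flip
Dir SE: first cell '.' (not opp) -> no flip
All flips: (4,3)

Answer: ......
......
.BBB..
.WBB..
WWWWW.
..W...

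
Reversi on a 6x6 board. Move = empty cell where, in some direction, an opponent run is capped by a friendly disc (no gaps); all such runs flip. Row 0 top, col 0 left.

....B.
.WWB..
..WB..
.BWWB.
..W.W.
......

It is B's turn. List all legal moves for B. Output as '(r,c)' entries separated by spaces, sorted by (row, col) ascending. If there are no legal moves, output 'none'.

(0,0): no bracket -> illegal
(0,1): flips 1 -> legal
(0,2): no bracket -> illegal
(0,3): no bracket -> illegal
(1,0): flips 2 -> legal
(2,0): no bracket -> illegal
(2,1): flips 1 -> legal
(2,4): no bracket -> illegal
(3,5): no bracket -> illegal
(4,1): flips 1 -> legal
(4,3): flips 1 -> legal
(4,5): no bracket -> illegal
(5,1): no bracket -> illegal
(5,2): no bracket -> illegal
(5,3): flips 1 -> legal
(5,4): flips 1 -> legal
(5,5): no bracket -> illegal

Answer: (0,1) (1,0) (2,1) (4,1) (4,3) (5,3) (5,4)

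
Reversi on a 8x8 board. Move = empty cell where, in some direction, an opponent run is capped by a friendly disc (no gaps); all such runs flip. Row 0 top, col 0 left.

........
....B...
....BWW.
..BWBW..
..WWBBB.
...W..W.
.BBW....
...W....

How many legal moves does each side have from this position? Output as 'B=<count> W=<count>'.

-- B to move --
(1,5): flips 2 -> legal
(1,6): flips 1 -> legal
(1,7): flips 2 -> legal
(2,2): flips 1 -> legal
(2,3): no bracket -> illegal
(2,7): flips 2 -> legal
(3,1): no bracket -> illegal
(3,6): flips 2 -> legal
(3,7): no bracket -> illegal
(4,1): flips 2 -> legal
(4,7): no bracket -> illegal
(5,1): flips 2 -> legal
(5,2): flips 2 -> legal
(5,4): flips 1 -> legal
(5,5): no bracket -> illegal
(5,7): no bracket -> illegal
(6,4): flips 1 -> legal
(6,5): no bracket -> illegal
(6,6): flips 1 -> legal
(6,7): flips 1 -> legal
(7,2): no bracket -> illegal
(7,4): no bracket -> illegal
B mobility = 13
-- W to move --
(0,3): flips 1 -> legal
(0,4): no bracket -> illegal
(0,5): no bracket -> illegal
(1,3): flips 1 -> legal
(1,5): flips 1 -> legal
(2,1): flips 1 -> legal
(2,2): flips 1 -> legal
(2,3): flips 3 -> legal
(3,1): flips 1 -> legal
(3,6): flips 1 -> legal
(3,7): no bracket -> illegal
(4,1): no bracket -> illegal
(4,7): flips 3 -> legal
(5,0): no bracket -> illegal
(5,1): flips 1 -> legal
(5,2): no bracket -> illegal
(5,4): no bracket -> illegal
(5,5): flips 2 -> legal
(5,7): flips 1 -> legal
(6,0): flips 2 -> legal
(7,0): no bracket -> illegal
(7,1): flips 1 -> legal
(7,2): no bracket -> illegal
W mobility = 14

Answer: B=13 W=14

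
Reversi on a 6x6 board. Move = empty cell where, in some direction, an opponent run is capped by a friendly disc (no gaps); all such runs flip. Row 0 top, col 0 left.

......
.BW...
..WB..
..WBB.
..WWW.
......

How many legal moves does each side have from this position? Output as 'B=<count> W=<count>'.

Answer: B=10 W=8

Derivation:
-- B to move --
(0,1): flips 1 -> legal
(0,2): no bracket -> illegal
(0,3): no bracket -> illegal
(1,3): flips 1 -> legal
(2,1): flips 1 -> legal
(3,1): flips 1 -> legal
(3,5): no bracket -> illegal
(4,1): flips 1 -> legal
(4,5): no bracket -> illegal
(5,1): flips 1 -> legal
(5,2): flips 1 -> legal
(5,3): flips 1 -> legal
(5,4): flips 1 -> legal
(5,5): flips 1 -> legal
B mobility = 10
-- W to move --
(0,0): flips 1 -> legal
(0,1): no bracket -> illegal
(0,2): no bracket -> illegal
(1,0): flips 1 -> legal
(1,3): flips 2 -> legal
(1,4): flips 1 -> legal
(2,0): no bracket -> illegal
(2,1): no bracket -> illegal
(2,4): flips 3 -> legal
(2,5): flips 1 -> legal
(3,5): flips 2 -> legal
(4,5): flips 2 -> legal
W mobility = 8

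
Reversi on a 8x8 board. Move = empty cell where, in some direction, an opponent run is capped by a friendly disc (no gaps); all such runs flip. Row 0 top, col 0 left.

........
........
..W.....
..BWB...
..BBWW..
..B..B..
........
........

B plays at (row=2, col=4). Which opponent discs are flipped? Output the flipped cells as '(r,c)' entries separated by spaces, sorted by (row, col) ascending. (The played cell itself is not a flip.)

Answer: (3,3)

Derivation:
Dir NW: first cell '.' (not opp) -> no flip
Dir N: first cell '.' (not opp) -> no flip
Dir NE: first cell '.' (not opp) -> no flip
Dir W: first cell '.' (not opp) -> no flip
Dir E: first cell '.' (not opp) -> no flip
Dir SW: opp run (3,3) capped by B -> flip
Dir S: first cell 'B' (not opp) -> no flip
Dir SE: first cell '.' (not opp) -> no flip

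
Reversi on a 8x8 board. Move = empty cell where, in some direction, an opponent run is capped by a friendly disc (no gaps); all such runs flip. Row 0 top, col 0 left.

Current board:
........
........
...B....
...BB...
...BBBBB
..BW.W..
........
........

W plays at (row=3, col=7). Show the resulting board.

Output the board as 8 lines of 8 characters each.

Place W at (3,7); scan 8 dirs for brackets.
Dir NW: first cell '.' (not opp) -> no flip
Dir N: first cell '.' (not opp) -> no flip
Dir NE: edge -> no flip
Dir W: first cell '.' (not opp) -> no flip
Dir E: edge -> no flip
Dir SW: opp run (4,6) capped by W -> flip
Dir S: opp run (4,7), next='.' -> no flip
Dir SE: edge -> no flip
All flips: (4,6)

Answer: ........
........
...B....
...BB..W
...BBBWB
..BW.W..
........
........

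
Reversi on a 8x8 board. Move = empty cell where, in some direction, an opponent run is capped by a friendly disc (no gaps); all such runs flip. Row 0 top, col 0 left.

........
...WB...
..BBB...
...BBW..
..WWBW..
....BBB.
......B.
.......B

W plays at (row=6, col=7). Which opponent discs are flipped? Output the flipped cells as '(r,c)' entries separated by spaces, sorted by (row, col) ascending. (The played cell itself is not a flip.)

Answer: (5,6)

Derivation:
Dir NW: opp run (5,6) capped by W -> flip
Dir N: first cell '.' (not opp) -> no flip
Dir NE: edge -> no flip
Dir W: opp run (6,6), next='.' -> no flip
Dir E: edge -> no flip
Dir SW: first cell '.' (not opp) -> no flip
Dir S: opp run (7,7), next=edge -> no flip
Dir SE: edge -> no flip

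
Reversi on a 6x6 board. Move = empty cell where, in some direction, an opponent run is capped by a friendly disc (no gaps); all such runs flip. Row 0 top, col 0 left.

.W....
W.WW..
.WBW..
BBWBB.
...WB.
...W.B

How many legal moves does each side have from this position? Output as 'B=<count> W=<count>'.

Answer: B=8 W=5

Derivation:
-- B to move --
(0,0): no bracket -> illegal
(0,2): flips 1 -> legal
(0,3): flips 4 -> legal
(0,4): flips 1 -> legal
(1,1): flips 1 -> legal
(1,4): no bracket -> illegal
(2,0): flips 1 -> legal
(2,4): flips 1 -> legal
(4,1): no bracket -> illegal
(4,2): flips 2 -> legal
(5,2): flips 1 -> legal
(5,4): no bracket -> illegal
B mobility = 8
-- W to move --
(1,1): no bracket -> illegal
(2,0): no bracket -> illegal
(2,4): no bracket -> illegal
(2,5): flips 1 -> legal
(3,5): flips 3 -> legal
(4,0): flips 2 -> legal
(4,1): flips 1 -> legal
(4,2): no bracket -> illegal
(4,5): flips 2 -> legal
(5,4): no bracket -> illegal
W mobility = 5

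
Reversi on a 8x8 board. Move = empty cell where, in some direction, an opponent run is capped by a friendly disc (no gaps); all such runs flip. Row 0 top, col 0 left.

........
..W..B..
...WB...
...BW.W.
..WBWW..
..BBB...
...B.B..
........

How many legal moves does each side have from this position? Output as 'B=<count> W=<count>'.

-- B to move --
(0,1): no bracket -> illegal
(0,2): no bracket -> illegal
(0,3): no bracket -> illegal
(1,1): no bracket -> illegal
(1,3): flips 1 -> legal
(1,4): no bracket -> illegal
(2,1): no bracket -> illegal
(2,2): flips 1 -> legal
(2,5): flips 1 -> legal
(2,6): no bracket -> illegal
(2,7): flips 2 -> legal
(3,1): flips 1 -> legal
(3,2): flips 1 -> legal
(3,5): flips 2 -> legal
(3,7): no bracket -> illegal
(4,1): flips 1 -> legal
(4,6): flips 2 -> legal
(4,7): no bracket -> illegal
(5,1): flips 1 -> legal
(5,5): flips 1 -> legal
(5,6): no bracket -> illegal
B mobility = 11
-- W to move --
(0,4): no bracket -> illegal
(0,5): no bracket -> illegal
(0,6): flips 3 -> legal
(1,3): no bracket -> illegal
(1,4): flips 1 -> legal
(1,6): no bracket -> illegal
(2,2): flips 1 -> legal
(2,5): flips 1 -> legal
(2,6): no bracket -> illegal
(3,2): flips 1 -> legal
(3,5): no bracket -> illegal
(4,1): no bracket -> illegal
(5,1): no bracket -> illegal
(5,5): no bracket -> illegal
(5,6): no bracket -> illegal
(6,1): flips 2 -> legal
(6,2): flips 2 -> legal
(6,4): flips 2 -> legal
(6,6): no bracket -> illegal
(7,2): flips 2 -> legal
(7,3): flips 4 -> legal
(7,4): no bracket -> illegal
(7,5): no bracket -> illegal
(7,6): no bracket -> illegal
W mobility = 10

Answer: B=11 W=10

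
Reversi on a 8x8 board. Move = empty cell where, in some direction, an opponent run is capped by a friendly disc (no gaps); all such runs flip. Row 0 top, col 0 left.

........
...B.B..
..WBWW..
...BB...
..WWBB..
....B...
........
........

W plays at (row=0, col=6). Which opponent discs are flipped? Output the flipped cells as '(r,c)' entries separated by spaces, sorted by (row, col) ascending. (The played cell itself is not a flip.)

Answer: (1,5)

Derivation:
Dir NW: edge -> no flip
Dir N: edge -> no flip
Dir NE: edge -> no flip
Dir W: first cell '.' (not opp) -> no flip
Dir E: first cell '.' (not opp) -> no flip
Dir SW: opp run (1,5) capped by W -> flip
Dir S: first cell '.' (not opp) -> no flip
Dir SE: first cell '.' (not opp) -> no flip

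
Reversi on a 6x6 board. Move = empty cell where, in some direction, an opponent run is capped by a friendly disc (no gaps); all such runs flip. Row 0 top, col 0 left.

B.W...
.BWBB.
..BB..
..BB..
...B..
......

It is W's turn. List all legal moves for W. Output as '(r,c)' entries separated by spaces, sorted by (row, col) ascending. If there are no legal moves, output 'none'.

Answer: (1,0) (1,5) (2,0) (2,4) (3,4) (4,2)

Derivation:
(0,1): no bracket -> illegal
(0,3): no bracket -> illegal
(0,4): no bracket -> illegal
(0,5): no bracket -> illegal
(1,0): flips 1 -> legal
(1,5): flips 2 -> legal
(2,0): flips 1 -> legal
(2,1): no bracket -> illegal
(2,4): flips 1 -> legal
(2,5): no bracket -> illegal
(3,1): no bracket -> illegal
(3,4): flips 1 -> legal
(4,1): no bracket -> illegal
(4,2): flips 2 -> legal
(4,4): no bracket -> illegal
(5,2): no bracket -> illegal
(5,3): no bracket -> illegal
(5,4): no bracket -> illegal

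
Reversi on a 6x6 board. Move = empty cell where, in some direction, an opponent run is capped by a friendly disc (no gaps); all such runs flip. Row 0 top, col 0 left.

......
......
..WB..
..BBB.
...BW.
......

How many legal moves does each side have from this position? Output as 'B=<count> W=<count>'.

-- B to move --
(1,1): flips 1 -> legal
(1,2): flips 1 -> legal
(1,3): no bracket -> illegal
(2,1): flips 1 -> legal
(3,1): no bracket -> illegal
(3,5): no bracket -> illegal
(4,5): flips 1 -> legal
(5,3): no bracket -> illegal
(5,4): flips 1 -> legal
(5,5): flips 1 -> legal
B mobility = 6
-- W to move --
(1,2): no bracket -> illegal
(1,3): no bracket -> illegal
(1,4): no bracket -> illegal
(2,1): no bracket -> illegal
(2,4): flips 2 -> legal
(2,5): no bracket -> illegal
(3,1): no bracket -> illegal
(3,5): no bracket -> illegal
(4,1): no bracket -> illegal
(4,2): flips 2 -> legal
(4,5): no bracket -> illegal
(5,2): no bracket -> illegal
(5,3): no bracket -> illegal
(5,4): no bracket -> illegal
W mobility = 2

Answer: B=6 W=2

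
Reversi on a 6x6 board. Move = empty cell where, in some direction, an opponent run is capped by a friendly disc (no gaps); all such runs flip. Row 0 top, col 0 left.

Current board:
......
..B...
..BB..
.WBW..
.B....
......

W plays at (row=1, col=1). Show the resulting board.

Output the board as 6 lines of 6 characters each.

Answer: ......
.WB...
..WB..
.WBW..
.B....
......

Derivation:
Place W at (1,1); scan 8 dirs for brackets.
Dir NW: first cell '.' (not opp) -> no flip
Dir N: first cell '.' (not opp) -> no flip
Dir NE: first cell '.' (not opp) -> no flip
Dir W: first cell '.' (not opp) -> no flip
Dir E: opp run (1,2), next='.' -> no flip
Dir SW: first cell '.' (not opp) -> no flip
Dir S: first cell '.' (not opp) -> no flip
Dir SE: opp run (2,2) capped by W -> flip
All flips: (2,2)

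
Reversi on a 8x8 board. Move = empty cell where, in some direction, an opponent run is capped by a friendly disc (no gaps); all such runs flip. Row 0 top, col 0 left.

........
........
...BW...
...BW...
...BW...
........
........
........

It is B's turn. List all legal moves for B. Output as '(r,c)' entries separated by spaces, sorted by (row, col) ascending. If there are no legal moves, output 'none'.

Answer: (1,5) (2,5) (3,5) (4,5) (5,5)

Derivation:
(1,3): no bracket -> illegal
(1,4): no bracket -> illegal
(1,5): flips 1 -> legal
(2,5): flips 2 -> legal
(3,5): flips 1 -> legal
(4,5): flips 2 -> legal
(5,3): no bracket -> illegal
(5,4): no bracket -> illegal
(5,5): flips 1 -> legal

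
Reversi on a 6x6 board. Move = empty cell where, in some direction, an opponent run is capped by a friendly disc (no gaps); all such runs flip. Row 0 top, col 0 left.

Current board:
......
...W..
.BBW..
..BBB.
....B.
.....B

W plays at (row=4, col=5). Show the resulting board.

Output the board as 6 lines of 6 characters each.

Answer: ......
...W..
.BBW..
..BBW.
....BW
.....B

Derivation:
Place W at (4,5); scan 8 dirs for brackets.
Dir NW: opp run (3,4) capped by W -> flip
Dir N: first cell '.' (not opp) -> no flip
Dir NE: edge -> no flip
Dir W: opp run (4,4), next='.' -> no flip
Dir E: edge -> no flip
Dir SW: first cell '.' (not opp) -> no flip
Dir S: opp run (5,5), next=edge -> no flip
Dir SE: edge -> no flip
All flips: (3,4)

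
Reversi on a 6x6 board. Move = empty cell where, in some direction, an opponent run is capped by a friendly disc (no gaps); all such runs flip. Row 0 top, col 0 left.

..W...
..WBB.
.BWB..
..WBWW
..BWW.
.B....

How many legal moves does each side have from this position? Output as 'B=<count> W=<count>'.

-- B to move --
(0,1): flips 1 -> legal
(0,3): flips 1 -> legal
(1,1): flips 2 -> legal
(2,4): no bracket -> illegal
(2,5): no bracket -> illegal
(3,1): flips 2 -> legal
(4,1): flips 1 -> legal
(4,5): flips 3 -> legal
(5,2): no bracket -> illegal
(5,3): flips 1 -> legal
(5,4): flips 2 -> legal
(5,5): flips 1 -> legal
B mobility = 9
-- W to move --
(0,3): flips 3 -> legal
(0,4): flips 1 -> legal
(0,5): flips 2 -> legal
(1,0): flips 1 -> legal
(1,1): no bracket -> illegal
(1,5): flips 2 -> legal
(2,0): flips 1 -> legal
(2,4): flips 2 -> legal
(2,5): no bracket -> illegal
(3,0): flips 1 -> legal
(3,1): no bracket -> illegal
(4,0): no bracket -> illegal
(4,1): flips 1 -> legal
(5,0): no bracket -> illegal
(5,2): flips 1 -> legal
(5,3): no bracket -> illegal
W mobility = 10

Answer: B=9 W=10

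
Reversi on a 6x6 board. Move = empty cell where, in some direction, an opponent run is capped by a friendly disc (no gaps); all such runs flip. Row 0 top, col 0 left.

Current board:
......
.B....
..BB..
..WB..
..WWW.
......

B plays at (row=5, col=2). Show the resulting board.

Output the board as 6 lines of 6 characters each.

Place B at (5,2); scan 8 dirs for brackets.
Dir NW: first cell '.' (not opp) -> no flip
Dir N: opp run (4,2) (3,2) capped by B -> flip
Dir NE: opp run (4,3), next='.' -> no flip
Dir W: first cell '.' (not opp) -> no flip
Dir E: first cell '.' (not opp) -> no flip
Dir SW: edge -> no flip
Dir S: edge -> no flip
Dir SE: edge -> no flip
All flips: (3,2) (4,2)

Answer: ......
.B....
..BB..
..BB..
..BWW.
..B...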